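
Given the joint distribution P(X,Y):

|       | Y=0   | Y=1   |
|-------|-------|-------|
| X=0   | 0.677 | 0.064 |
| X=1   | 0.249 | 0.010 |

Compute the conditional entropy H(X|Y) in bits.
0.8200 bits

H(X|Y) = H(X,Y) - H(Y)

H(X,Y) = -Σ_{x,y} P(x,y) log₂ P(x,y). Per-cell terms -P(x,y)·log₂P(x,y):
  X=0: 0.38100, 0.25381
  X=1: 0.49944, 0.06644
Sum of the 4 terms: H(X,Y) = 1.2007 bits

Marginal of Y (column sums):
  P(Y=0) = 0.677 + 0.249 = 0.926
  P(Y=1) = 0.064 + 0.010 = 0.074
H(Y) = -[0.926·log₂(0.926) + 0.074·log₂(0.074)]
  = 0.10271 + 0.27797 = 0.3807 bits

H(X|Y) = H(X,Y) - H(Y) = 1.2007 - 0.3807 = 0.8200 bits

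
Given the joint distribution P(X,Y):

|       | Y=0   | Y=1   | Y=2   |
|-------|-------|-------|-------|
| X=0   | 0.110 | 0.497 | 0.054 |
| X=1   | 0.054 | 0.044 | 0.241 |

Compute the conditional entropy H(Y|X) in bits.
1.0755 bits

H(Y|X) = H(X,Y) - H(X)

H(X,Y) = -Σ_{x,y} P(x,y) log₂ P(x,y). Per-cell terms -P(x,y)·log₂P(x,y):
  X=0: 0.3503, 0.5013, 0.2274
  X=1: 0.2274, 0.1983, 0.4947
Sum of the 6 terms: H(X,Y) = 1.9994 bits

Marginal of X (row sums):
  P(X=0) = 0.110 + 0.497 + 0.054 = 0.661
  P(X=1) = 0.054 + 0.044 + 0.241 = 0.339
H(X) = -[0.661·log₂(0.661) + 0.339·log₂(0.339)]
  = 0.3948 + 0.5291 = 0.9239 bits

H(Y|X) = H(X,Y) - H(X) = 1.9994 - 0.9239 = 1.0755 bits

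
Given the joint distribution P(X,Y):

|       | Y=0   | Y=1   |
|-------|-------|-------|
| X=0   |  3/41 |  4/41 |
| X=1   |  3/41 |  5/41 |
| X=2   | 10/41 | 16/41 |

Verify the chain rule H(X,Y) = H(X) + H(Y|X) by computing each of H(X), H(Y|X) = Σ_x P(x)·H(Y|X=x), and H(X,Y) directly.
H(X) = 1.3121 bits, H(Y|X) = 0.9640 bits, H(X,Y) = 2.2761 bits

Marginal of X (row sums):
  P(X=0) = 3/41 + 4/41 = 7/41
  P(X=1) = 3/41 + 5/41 = 8/41
  P(X=2) = 10/41 + 16/41 = 26/41
H(X) = -[(7/41)·log₂(7/41) + (8/41)·log₂(8/41) + (26/41)·log₂(26/41)]
  = 0.4354 + 0.4600 + 0.4167 = 1.3121 bits

H(Y|X) = Σ_x P(x)·H(Y|X=x):
  X=0: P(X=0) = 7/41, P(Y|X=0) = (3/7, 4/7) → H(Y|X=0) = 0.9852
  X=1: P(X=1) = 8/41, P(Y|X=1) = (3/8, 5/8) → H(Y|X=1) = 0.9544
  X=2: P(X=2) = 26/41, P(Y|X=2) = (5/13, 8/13) → H(Y|X=2) = 0.9612
H(Y|X) = (7/41)·0.9852 + (8/41)·0.9544 + (26/41)·0.9612 = 0.9640 bits

H(X,Y) = -Σ_{x,y} P(x,y) log₂ P(x,y). Per-cell terms -P(x,y)·log₂P(x,y):
  X=0: 0.2760, 0.3276
  X=1: 0.2760, 0.3702
  X=2: 0.4965, 0.5298
Sum of the 6 terms: H(X,Y) = 2.2761 bits

Chain rule check:
  H(X) + H(Y|X) = 1.3121 + 0.9640 = 2.2761 bits
  H(X,Y) = 2.2761 bits
✓ Chain rule verified.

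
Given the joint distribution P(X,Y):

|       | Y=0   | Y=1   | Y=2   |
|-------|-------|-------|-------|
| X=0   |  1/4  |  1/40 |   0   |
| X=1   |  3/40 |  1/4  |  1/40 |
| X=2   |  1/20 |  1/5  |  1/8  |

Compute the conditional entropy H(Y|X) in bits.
1.0289 bits

H(Y|X) = H(X,Y) - H(X)

H(X,Y) = -Σ_{x,y} P(x,y) log₂ P(x,y). Per-cell terms -P(x,y)·log₂P(x,y):
  X=0: 0.500000, 0.133048, 0.000000
  X=1: 0.280272, 0.500000, 0.133048
  X=2: 0.216096, 0.464386, 0.375000
  (cells with P = 0 contribute 0)
Sum of the 9 terms: H(X,Y) = 2.60185 bits

Marginal of X (row sums):
  P(X=0) = 1/4 + 1/40 + 0 = 11/40
  P(X=1) = 3/40 + 1/4 + 1/40 = 7/20
  P(X=2) = 1/20 + 1/5 + 1/8 = 3/8
H(X) = -[(11/40)·log₂(11/40) + (7/20)·log₂(7/20) + (3/8)·log₂(3/8)]
  = 0.512187 + 0.530101 + 0.530639 = 1.57293 bits

H(Y|X) = H(X,Y) - H(X) = 2.60185 - 1.57293 = 1.0289 bits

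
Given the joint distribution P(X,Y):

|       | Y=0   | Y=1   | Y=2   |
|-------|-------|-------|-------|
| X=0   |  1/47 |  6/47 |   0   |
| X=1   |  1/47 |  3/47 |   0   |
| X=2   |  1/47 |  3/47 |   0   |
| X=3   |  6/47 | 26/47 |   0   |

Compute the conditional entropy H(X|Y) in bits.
1.3874 bits

H(X|Y) = H(X,Y) - H(Y)

H(X,Y) = -Σ_{x,y} P(x,y) log₂ P(x,y). Per-cell terms -P(x,y)·log₂P(x,y):
  X=0: 0.11818, 0.37910, 0.00000
  X=1: 0.11818, 0.25338, 0.00000
  X=2: 0.11818, 0.25338, 0.00000
  X=3: 0.37910, 0.47251, 0.00000
  (cells with P = 0 contribute 0)
Sum of the 12 terms: H(X,Y) = 2.0920 bits

Marginal of Y (column sums):
  P(Y=0) = 1/47 + 1/47 + 1/47 + 6/47 = 9/47
  P(Y=1) = 6/47 + 3/47 + 3/47 + 26/47 = 38/47
  P(Y=2) = 0 + 0 + 0 + 0 = 0
H(Y) = -[(9/47)·log₂(9/47) + (38/47)·log₂(38/47)]   (outcomes with P = 0 contribute 0)
  = 0.45664 + 0.24794 = 0.7046 bits

H(X|Y) = H(X,Y) - H(Y) = 2.0920 - 0.7046 = 1.3874 bits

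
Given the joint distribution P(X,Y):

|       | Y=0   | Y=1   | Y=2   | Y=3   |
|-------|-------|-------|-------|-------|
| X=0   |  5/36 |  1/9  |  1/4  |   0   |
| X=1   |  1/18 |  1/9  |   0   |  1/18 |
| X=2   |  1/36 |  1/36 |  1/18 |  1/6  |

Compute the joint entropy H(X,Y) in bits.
3.0130 bits

H(X,Y) = -Σ_{x,y} P(x,y) log₂ P(x,y). Per-cell terms -P(x,y)·log₂P(x,y):
  X=0: 0.39556, 0.35221, 0.50000, 0.00000
  X=1: 0.23166, 0.35221, 0.00000, 0.23166
  X=2: 0.14361, 0.14361, 0.23166, 0.43083
  (cells with P = 0 contribute 0)
Sum of the 12 terms: H(X,Y) = 3.0130 bits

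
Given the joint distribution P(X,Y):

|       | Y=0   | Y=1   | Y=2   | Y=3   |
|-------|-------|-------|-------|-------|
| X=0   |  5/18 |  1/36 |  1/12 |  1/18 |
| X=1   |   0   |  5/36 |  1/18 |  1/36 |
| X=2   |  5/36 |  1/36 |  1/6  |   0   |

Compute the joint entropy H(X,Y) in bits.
2.9282 bits

H(X,Y) = -Σ_{x,y} P(x,y) log₂ P(x,y). Per-cell terms -P(x,y)·log₂P(x,y):
  X=0: 0.5133, 0.1436, 0.2987, 0.2317
  X=1: 0.0000, 0.3956, 0.2317, 0.1436
  X=2: 0.3956, 0.1436, 0.4308, 0.0000
  (cells with P = 0 contribute 0)
Sum of the 12 terms: H(X,Y) = 2.9282 bits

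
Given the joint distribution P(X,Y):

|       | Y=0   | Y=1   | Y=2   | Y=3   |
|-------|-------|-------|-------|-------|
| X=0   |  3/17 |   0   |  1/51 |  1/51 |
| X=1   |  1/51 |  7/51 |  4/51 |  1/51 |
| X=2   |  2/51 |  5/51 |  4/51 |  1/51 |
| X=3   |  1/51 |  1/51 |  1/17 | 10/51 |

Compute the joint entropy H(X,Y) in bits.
3.4025 bits

H(X,Y) = -Σ_{x,y} P(x,y) log₂ P(x,y). Per-cell terms -P(x,y)·log₂P(x,y):
  X=0: 0.44162, 0.00000, 0.11122, 0.11122
  X=1: 0.11122, 0.39324, 0.28803, 0.11122
  X=2: 0.18323, 0.32848, 0.28803, 0.11122
  X=3: 0.11122, 0.11122, 0.24044, 0.46088
  (cells with P = 0 contribute 0)
Sum of the 16 terms: H(X,Y) = 3.4025 bits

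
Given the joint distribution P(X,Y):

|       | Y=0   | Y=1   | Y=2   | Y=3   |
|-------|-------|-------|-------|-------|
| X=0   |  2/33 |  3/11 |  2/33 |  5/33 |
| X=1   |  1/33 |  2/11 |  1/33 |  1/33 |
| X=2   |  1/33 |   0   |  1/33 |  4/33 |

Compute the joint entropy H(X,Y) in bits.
2.9944 bits

H(X,Y) = -Σ_{x,y} P(x,y) log₂ P(x,y). Per-cell terms -P(x,y)·log₂P(x,y):
  X=0: 0.24511, 0.51122, 0.24511, 0.41249
  X=1: 0.15286, 0.44717, 0.15286, 0.15286
  X=2: 0.15286, 0.00000, 0.15286, 0.36902
  (cells with P = 0 contribute 0)
Sum of the 12 terms: H(X,Y) = 2.9944 bits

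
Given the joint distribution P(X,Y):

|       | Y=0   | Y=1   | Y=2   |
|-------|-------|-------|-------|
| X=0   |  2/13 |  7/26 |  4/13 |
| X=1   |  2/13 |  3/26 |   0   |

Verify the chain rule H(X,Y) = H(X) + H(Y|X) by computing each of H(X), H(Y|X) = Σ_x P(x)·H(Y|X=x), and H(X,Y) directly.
H(X) = 0.8404 bits, H(Y|X) = 1.3829 bits, H(X,Y) = 2.2233 bits

Marginal of X (row sums):
  P(X=0) = 2/13 + 7/26 + 4/13 = 19/26
  P(X=1) = 2/13 + 3/26 + 0 = 7/26
H(X) = -[(19/26)·log₂(19/26) + (7/26)·log₂(7/26)]
  = 0.33068 + 0.50968 = 0.8404 bits

H(Y|X) = Σ_x P(x)·H(Y|X=x):
  X=0: P(X=0) = 19/26, P(Y|X=0) = (4/19, 7/19, 8/19) → H(Y|X=0) = 1.52943
  X=1: P(X=1) = 7/26, P(Y|X=1) = (4/7, 3/7, 0) → H(Y|X=1) = 0.98523
H(Y|X) = (19/26)·1.52943 + (7/26)·0.98523 = 1.3829 bits

H(X,Y) = -Σ_{x,y} P(x,y) log₂ P(x,y). Per-cell terms -P(x,y)·log₂P(x,y):
  X=0: 0.41545, 0.50968, 0.52321
  X=1: 0.41545, 0.35948, 0.00000
  (cells with P = 0 contribute 0)
Sum of the 6 terms: H(X,Y) = 2.2233 bits

Chain rule check:
  H(X) + H(Y|X) = 0.8404 + 1.3829 = 2.2233 bits
  H(X,Y) = 2.2233 bits
✓ Chain rule verified.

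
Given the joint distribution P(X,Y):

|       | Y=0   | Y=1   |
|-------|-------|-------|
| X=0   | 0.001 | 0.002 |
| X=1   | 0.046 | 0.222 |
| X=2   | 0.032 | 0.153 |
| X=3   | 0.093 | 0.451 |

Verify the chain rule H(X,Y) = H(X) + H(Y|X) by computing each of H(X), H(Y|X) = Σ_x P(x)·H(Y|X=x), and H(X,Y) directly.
H(X) = 1.4624 bits, H(Y|X) = 0.6619 bits, H(X,Y) = 2.1244 bits

Marginal of X (row sums):
  P(X=0) = 0.001 + 0.002 = 0.003
  P(X=1) = 0.046 + 0.222 = 0.268
  P(X=2) = 0.032 + 0.153 = 0.185
  P(X=3) = 0.093 + 0.451 = 0.544
H(X) = -[0.003·log₂(0.003) + 0.268·log₂(0.268) + 0.185·log₂(0.185) + 0.544·log₂(0.544)]
  = 0.02514 + 0.50912 + 0.45036 + 0.47781 = 1.4624 bits

H(Y|X) = Σ_x P(x)·H(Y|X=x):
  X=0: P(X=0) = 0.003, P(Y|X=0) = (1/3, 2/3) → H(Y|X=0) = 0.91830
  X=1: P(X=1) = 0.268, P(Y|X=1) = (23/134, 111/134) → H(Y|X=1) = 0.66145
  X=2: P(X=2) = 0.185, P(Y|X=2) = (32/185, 153/185) → H(Y|X=2) = 0.66446
  X=3: P(X=3) = 0.544, P(Y|X=3) = (93/544, 451/544) → H(Y|X=3) = 0.65989
H(Y|X) = 0.003·0.91830 + 0.268·0.66145 + 0.185·0.66446 + 0.544·0.65989 = 0.6619 bits

H(X,Y) = -Σ_{x,y} P(x,y) log₂ P(x,y). Per-cell terms -P(x,y)·log₂P(x,y):
  X=0: 0.00997, 0.01793
  X=1: 0.20434, 0.48204
  X=2: 0.15891, 0.41438
  X=3: 0.31868, 0.51811
Sum of the 8 terms: H(X,Y) = 2.1244 bits

Chain rule check:
  H(X) + H(Y|X) = 1.4624 + 0.6619 = 2.1243 bits
  H(X,Y) = 2.1244 bits
✓ Chain rule verified (Δ = 0.0001 is 4-dp rounding noise: each of the three values was rounded independently).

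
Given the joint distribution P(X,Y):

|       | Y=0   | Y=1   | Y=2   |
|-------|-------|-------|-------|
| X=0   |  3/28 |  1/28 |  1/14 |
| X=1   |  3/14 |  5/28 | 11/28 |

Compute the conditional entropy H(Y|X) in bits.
1.4889 bits

H(Y|X) = H(X,Y) - H(X)

H(X,Y) = -Σ_{x,y} P(x,y) log₂ P(x,y). Per-cell terms -P(x,y)·log₂P(x,y):
  X=0: 0.3453, 0.1717, 0.2720
  X=1: 0.4762, 0.4438, 0.5295
Sum of the 6 terms: H(X,Y) = 2.2385 bits

Marginal of X (row sums):
  P(X=0) = 3/28 + 1/28 + 1/14 = 3/14
  P(X=1) = 3/14 + 5/28 + 11/28 = 11/14
H(X) = -[(3/14)·log₂(3/14) + (11/14)·log₂(11/14)]
  = 0.4762 + 0.2734 = 0.7496 bits

H(Y|X) = H(X,Y) - H(X) = 2.2385 - 0.7496 = 1.4889 bits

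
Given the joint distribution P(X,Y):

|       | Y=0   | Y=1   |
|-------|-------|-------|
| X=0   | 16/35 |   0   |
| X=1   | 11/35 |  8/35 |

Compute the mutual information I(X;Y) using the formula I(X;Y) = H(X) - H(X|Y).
0.2425 bits

I(X;Y) = H(X) - H(X|Y)

Marginal of X (row sums):
  P(X=0) = 16/35 + 0 = 16/35
  P(X=1) = 11/35 + 8/35 = 19/35
H(X) = -[(16/35)·log₂(16/35) + (19/35)·log₂(19/35)]
  = 0.5162 + 0.4785 = 0.9947 bits

Marginal of Y (column sums):
  P(Y=0) = 16/35 + 11/35 = 27/35
  P(Y=1) = 0 + 8/35 = 8/35
H(X|Y) = Σ_y P(y)·H(X|Y=y):
  Y=0: P(Y=0) = 27/35, P(X|Y=0) = (16/27, 11/27) → H(X|Y=0) = 0.9751
  Y=1: P(Y=1) = 8/35, P(X|Y=1) = (0, 1) → H(X|Y=1) = 0.0000
H(X|Y) = (27/35)·0.9751 + (8/35)·0.0000 = 0.7522 bits

I(X;Y) = H(X) - H(X|Y) = 0.9947 - 0.7522 = 0.2425 bits

Cross-check via I(X;Y) = H(X) + H(Y) - H(X,Y): computing H(Y) from the column sums and H(X,Y) from the 4 cells in the same way gives H(Y) = 0.7755 bits and H(X,Y) = 1.5277 bits, so
I(X;Y) = 0.9947 + 0.7755 - 1.5277 = 0.2425 bits ✓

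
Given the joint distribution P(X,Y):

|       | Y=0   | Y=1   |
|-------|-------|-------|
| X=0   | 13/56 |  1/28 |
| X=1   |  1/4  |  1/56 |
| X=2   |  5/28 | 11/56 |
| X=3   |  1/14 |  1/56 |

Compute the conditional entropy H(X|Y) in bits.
1.7068 bits

H(X|Y) = H(X,Y) - H(Y)

H(X,Y) = -Σ_{x,y} P(x,y) log₂ P(x,y). Per-cell terms -P(x,y)·log₂P(x,y):
  X=0: 0.4891, 0.1717
  X=1: 0.5000, 0.1037
  X=2: 0.4438, 0.4612
  X=3: 0.2720, 0.1037
Sum of the 8 terms: H(X,Y) = 2.5452 bits

Marginal of Y (column sums):
  P(Y=0) = 13/56 + 1/4 + 5/28 + 1/14 = 41/56
  P(Y=1) = 1/28 + 1/56 + 11/56 + 1/56 = 15/56
H(Y) = -[(41/56)·log₂(41/56) + (15/56)·log₂(15/56)]
  = 0.3293 + 0.5091 = 0.8384 bits

H(X|Y) = H(X,Y) - H(Y) = 2.5452 - 0.8384 = 1.7068 bits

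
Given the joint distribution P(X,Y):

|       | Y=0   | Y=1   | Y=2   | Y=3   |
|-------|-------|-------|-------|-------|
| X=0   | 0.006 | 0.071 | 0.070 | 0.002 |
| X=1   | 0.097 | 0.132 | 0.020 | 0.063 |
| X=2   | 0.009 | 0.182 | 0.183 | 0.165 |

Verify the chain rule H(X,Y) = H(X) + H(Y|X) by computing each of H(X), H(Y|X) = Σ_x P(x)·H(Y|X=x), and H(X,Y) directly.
H(X) = 1.4141 bits, H(Y|X) = 1.6496 bits, H(X,Y) = 3.0638 bits

Marginal of X (row sums):
  P(X=0) = 0.006 + 0.071 + 0.070 + 0.002 = 0.149
  P(X=1) = 0.097 + 0.132 + 0.020 + 0.063 = 0.312
  P(X=2) = 0.009 + 0.182 + 0.183 + 0.165 = 0.539
H(X) = -[0.149·log₂(0.149) + 0.312·log₂(0.312) + 0.539·log₂(0.539)]
  = 0.40925 + 0.52428 + 0.48060 = 1.4141 bits

H(Y|X) = Σ_x P(x)·H(Y|X=x):
  X=0: P(X=0) = 0.149, P(Y|X=0) = (6/149, 71/149, 70/149, 2/149) → H(Y|X=0) = 1.29171
  X=1: P(X=1) = 0.312, P(Y|X=1) = (97/312, 11/26, 5/78, 21/104) → H(Y|X=1) = 1.76919
  X=2: P(X=2) = 0.539, P(Y|X=2) = (9/539, 26/77, 183/539, 15/49) → H(Y|X=2) = 1.67940
H(Y|X) = 0.149·1.29171 + 0.312·1.76919 + 0.539·1.67940 = 1.6496 bits

H(X,Y) = -Σ_{x,y} P(x,y) log₂ P(x,y). Per-cell terms -P(x,y)·log₂P(x,y):
  X=0: 0.04428, 0.27094, 0.26856, 0.01793
  X=1: 0.32649, 0.38562, 0.11288, 0.25128
  X=2: 0.06116, 0.44735, 0.44837, 0.42891
Sum of the 12 terms: H(X,Y) = 3.0638 bits

Chain rule check:
  H(X) + H(Y|X) = 1.4141 + 1.6496 = 3.0637 bits
  H(X,Y) = 3.0638 bits
✓ Chain rule verified (Δ = 0.0001 is 4-dp rounding noise: each of the three values was rounded independently).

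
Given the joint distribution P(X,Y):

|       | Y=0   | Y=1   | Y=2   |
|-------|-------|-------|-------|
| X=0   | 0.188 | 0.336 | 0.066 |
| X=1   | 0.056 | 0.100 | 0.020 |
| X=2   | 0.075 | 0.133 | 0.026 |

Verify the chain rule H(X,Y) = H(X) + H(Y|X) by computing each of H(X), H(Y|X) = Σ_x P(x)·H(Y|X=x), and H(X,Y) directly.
H(X) = 1.3806 bits, H(Y|X) = 1.3424 bits, H(X,Y) = 2.7230 bits

Marginal of X (row sums):
  P(X=0) = 0.188 + 0.336 + 0.066 = 0.590
  P(X=1) = 0.056 + 0.100 + 0.020 = 0.176
  P(X=2) = 0.075 + 0.133 + 0.026 = 0.234
H(X) = -[0.590·log₂(0.590) + 0.176·log₂(0.176) + 0.234·log₂(0.234)]
  = 0.44912 + 0.44112 + 0.49033 = 1.3806 bits

H(Y|X) = Σ_x P(x)·H(Y|X=x):
  X=0: P(X=0) = 0.590, P(Y|X=0) = (94/295, 168/295, 33/295) → H(Y|X=0) = 1.34184
  X=1: P(X=1) = 0.176, P(Y|X=1) = (7/22, 25/44, 5/44) → H(Y|X=1) = 1.34559
  X=2: P(X=2) = 0.234, P(Y|X=2) = (25/78, 133/234, 1/9) → H(Y|X=2) = 1.34162
H(Y|X) = 0.590·1.34184 + 0.176·1.34559 + 0.234·1.34162 = 1.3424 bits

H(X,Y) = -Σ_{x,y} P(x,y) log₂ P(x,y). Per-cell terms -P(x,y)·log₂P(x,y):
  X=0: 0.45330, 0.52868, 0.25881
  X=1: 0.23287, 0.33219, 0.11288
  X=2: 0.28027, 0.38710, 0.13690
Sum of the 9 terms: H(X,Y) = 2.7230 bits

Chain rule check:
  H(X) + H(Y|X) = 1.3806 + 1.3424 = 2.7230 bits
  H(X,Y) = 2.7230 bits
✓ Chain rule verified.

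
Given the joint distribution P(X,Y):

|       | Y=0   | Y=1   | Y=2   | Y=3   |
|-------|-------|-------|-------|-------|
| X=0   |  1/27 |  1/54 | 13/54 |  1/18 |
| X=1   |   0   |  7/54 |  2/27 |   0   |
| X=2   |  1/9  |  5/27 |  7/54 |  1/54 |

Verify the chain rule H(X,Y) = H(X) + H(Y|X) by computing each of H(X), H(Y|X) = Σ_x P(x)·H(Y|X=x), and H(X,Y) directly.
H(X) = 1.5178 bits, H(Y|X) = 1.4428 bits, H(X,Y) = 2.9606 bits

Marginal of X (row sums):
  P(X=0) = 1/27 + 1/54 + 13/54 + 1/18 = 19/54
  P(X=1) = 0 + 7/54 + 2/27 + 0 = 11/54
  P(X=2) = 1/9 + 5/27 + 7/54 + 1/54 = 4/9
H(X) = -[(19/54)·log₂(19/54) + (11/54)·log₂(11/54) + (4/9)·log₂(4/9)]
  = 0.5302 + 0.4676 + 0.5200 = 1.5178 bits

H(Y|X) = Σ_x P(x)·H(Y|X=x):
  X=0: P(X=0) = 19/54, P(Y|X=0) = (2/19, 1/19, 13/19, 3/19) → H(Y|X=0) = 1.3605
  X=1: P(X=1) = 11/54, P(Y|X=1) = (0, 7/11, 4/11, 0) → H(Y|X=1) = 0.9457
  X=2: P(X=2) = 4/9, P(Y|X=2) = (1/4, 5/12, 7/24, 1/24) → H(Y|X=2) = 1.7358
H(Y|X) = (19/54)·1.3605 + (11/54)·0.9457 + (4/9)·1.7358 = 1.4428 bits

H(X,Y) = -Σ_{x,y} P(x,y) log₂ P(x,y). Per-cell terms -P(x,y)·log₂P(x,y):
  X=0: 0.1761, 0.1066, 0.4946, 0.2317
  X=1: 0.0000, 0.3821, 0.2781, 0.0000
  X=2: 0.3522, 0.4505, 0.3821, 0.1066
  (cells with P = 0 contribute 0)
Sum of the 12 terms: H(X,Y) = 2.9606 bits

Chain rule check:
  H(X) + H(Y|X) = 1.5178 + 1.4428 = 2.9606 bits
  H(X,Y) = 2.9606 bits
✓ Chain rule verified.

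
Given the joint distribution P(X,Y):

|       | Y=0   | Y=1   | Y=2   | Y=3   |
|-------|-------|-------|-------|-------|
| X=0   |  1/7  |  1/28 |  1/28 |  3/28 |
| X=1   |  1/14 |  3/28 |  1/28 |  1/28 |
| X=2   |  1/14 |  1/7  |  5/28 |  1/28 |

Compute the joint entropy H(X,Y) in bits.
3.3388 bits

H(X,Y) = -Σ_{x,y} P(x,y) log₂ P(x,y). Per-cell terms -P(x,y)·log₂P(x,y):
  X=0: 0.40105, 0.17169, 0.17169, 0.34526
  X=1: 0.27195, 0.34526, 0.17169, 0.17169
  X=2: 0.27195, 0.40105, 0.44383, 0.17169
Sum of the 12 terms: H(X,Y) = 3.3388 bits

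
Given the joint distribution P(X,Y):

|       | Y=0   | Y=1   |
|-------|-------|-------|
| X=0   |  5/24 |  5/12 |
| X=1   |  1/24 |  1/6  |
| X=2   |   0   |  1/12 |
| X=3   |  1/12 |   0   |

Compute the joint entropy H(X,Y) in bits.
2.2171 bits

H(X,Y) = -Σ_{x,y} P(x,y) log₂ P(x,y). Per-cell terms -P(x,y)·log₂P(x,y):
  X=0: 0.47147, 0.52626
  X=1: 0.19104, 0.43083
  X=2: 0.00000, 0.29875
  X=3: 0.29875, 0.00000
  (cells with P = 0 contribute 0)
Sum of the 8 terms: H(X,Y) = 2.2171 bits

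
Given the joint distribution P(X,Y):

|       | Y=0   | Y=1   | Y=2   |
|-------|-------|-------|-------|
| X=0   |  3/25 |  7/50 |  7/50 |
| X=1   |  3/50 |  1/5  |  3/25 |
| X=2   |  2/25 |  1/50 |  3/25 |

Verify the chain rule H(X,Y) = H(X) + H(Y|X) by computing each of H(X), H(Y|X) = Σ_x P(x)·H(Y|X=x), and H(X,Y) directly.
H(X) = 1.5398 bits, H(Y|X) = 1.4679 bits, H(X,Y) = 3.0077 bits

Marginal of X (row sums):
  P(X=0) = 3/25 + 7/50 + 7/50 = 2/5
  P(X=1) = 3/50 + 1/5 + 3/25 = 19/50
  P(X=2) = 2/25 + 1/50 + 3/25 = 11/50
H(X) = -[(2/5)·log₂(2/5) + (19/50)·log₂(19/50) + (11/50)·log₂(11/50)]
  = 0.52877 + 0.53045 + 0.48057 = 1.5398 bits

H(Y|X) = Σ_x P(x)·H(Y|X=x):
  X=0: P(X=0) = 2/5, P(Y|X=0) = (3/10, 7/20, 7/20) → H(Y|X=0) = 1.58129
  X=1: P(X=1) = 19/50, P(Y|X=1) = (3/19, 10/19, 6/19) → H(Y|X=1) = 1.43298
  X=2: P(X=2) = 11/50, P(Y|X=2) = (4/11, 1/11, 6/11) → H(Y|X=2) = 1.32218
H(Y|X) = (2/5)·1.58129 + (19/50)·1.43298 + (11/50)·1.32218 = 1.4679 bits

H(X,Y) = -Σ_{x,y} P(x,y) log₂ P(x,y). Per-cell terms -P(x,y)·log₂P(x,y):
  X=0: 0.36707, 0.39711, 0.39711
  X=1: 0.24353, 0.46439, 0.36707
  X=2: 0.29151, 0.11288, 0.36707
Sum of the 9 terms: H(X,Y) = 3.0077 bits

Chain rule check:
  H(X) + H(Y|X) = 1.5398 + 1.4679 = 3.0077 bits
  H(X,Y) = 3.0077 bits
✓ Chain rule verified.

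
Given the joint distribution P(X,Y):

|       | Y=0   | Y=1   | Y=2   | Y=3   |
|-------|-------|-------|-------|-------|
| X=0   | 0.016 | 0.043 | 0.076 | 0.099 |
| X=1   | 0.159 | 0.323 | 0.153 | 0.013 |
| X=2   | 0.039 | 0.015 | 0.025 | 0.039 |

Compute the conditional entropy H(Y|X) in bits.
1.6770 bits

H(Y|X) = H(X,Y) - H(X)

H(X,Y) = -Σ_{x,y} P(x,y) log₂ P(x,y). Per-cell terms -P(x,y)·log₂P(x,y):
  X=0: 0.095453, 0.195199, 0.282557, 0.330306
  X=1: 0.421811, 0.526617, 0.414385, 0.081449
  X=2: 0.182535, 0.090883, 0.133048, 0.182535
Sum of the 12 terms: H(X,Y) = 2.93678 bits

Marginal of X (row sums):
  P(X=0) = 0.016 + 0.043 + 0.076 + 0.099 = 0.234
  P(X=1) = 0.159 + 0.323 + 0.153 + 0.013 = 0.648
  P(X=2) = 0.039 + 0.015 + 0.025 + 0.039 = 0.118
H(X) = -[0.234·log₂(0.234) + 0.648·log₂(0.648) + 0.118·log₂(0.118)]
  = 0.490328 + 0.405605 + 0.363811 = 1.25974 bits

H(Y|X) = H(X,Y) - H(X) = 2.93678 - 1.25974 = 1.6770 bits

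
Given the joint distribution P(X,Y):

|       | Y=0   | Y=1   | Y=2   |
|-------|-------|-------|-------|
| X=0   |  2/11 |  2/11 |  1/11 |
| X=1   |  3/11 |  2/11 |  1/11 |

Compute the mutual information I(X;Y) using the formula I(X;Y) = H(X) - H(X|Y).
0.0072 bits

I(X;Y) = H(X) - H(X|Y)

Marginal of X (row sums):
  P(X=0) = 2/11 + 2/11 + 1/11 = 5/11
  P(X=1) = 3/11 + 2/11 + 1/11 = 6/11
H(X) = -[(5/11)·log₂(5/11) + (6/11)·log₂(6/11)]
  = 0.5170 + 0.4770 = 0.9940 bits

Marginal of Y (column sums):
  P(Y=0) = 2/11 + 3/11 = 5/11
  P(Y=1) = 2/11 + 2/11 = 4/11
  P(Y=2) = 1/11 + 1/11 = 2/11
H(X|Y) = Σ_y P(y)·H(X|Y=y):
  Y=0: P(Y=0) = 5/11, P(X|Y=0) = (2/5, 3/5) → H(X|Y=0) = 0.9710
  Y=1: P(Y=1) = 4/11, P(X|Y=1) = (1/2, 1/2) → H(X|Y=1) = 1.0000
  Y=2: P(Y=2) = 2/11, P(X|Y=2) = (1/2, 1/2) → H(X|Y=2) = 1.0000
H(X|Y) = (5/11)·0.9710 + (4/11)·1.0000 + (2/11)·1.0000 = 0.9868 bits

I(X;Y) = H(X) - H(X|Y) = 0.9940 - 0.9868 = 0.0072 bits

Cross-check via I(X;Y) = H(X) + H(Y) - H(X,Y): computing H(Y) from the column sums and H(X,Y) from the 6 cells in the same way gives H(Y) = 1.4949 bits and H(X,Y) = 2.4817 bits, so
I(X;Y) = 0.9940 + 1.4949 - 2.4817 = 0.0072 bits ✓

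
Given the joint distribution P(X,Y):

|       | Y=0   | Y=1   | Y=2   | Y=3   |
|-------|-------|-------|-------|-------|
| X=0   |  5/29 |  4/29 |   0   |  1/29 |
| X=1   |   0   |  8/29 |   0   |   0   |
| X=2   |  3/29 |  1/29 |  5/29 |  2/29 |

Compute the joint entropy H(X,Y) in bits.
2.7209 bits

H(X,Y) = -Σ_{x,y} P(x,y) log₂ P(x,y). Per-cell terms -P(x,y)·log₂P(x,y):
  X=0: 0.437251, 0.394204, 0.000000, 0.167517
  X=1: 0.000000, 0.512546, 0.000000, 0.000000
  X=2: 0.338588, 0.167517, 0.437251, 0.266068
  (cells with P = 0 contribute 0)
Sum of the 12 terms: H(X,Y) = 2.7209 bits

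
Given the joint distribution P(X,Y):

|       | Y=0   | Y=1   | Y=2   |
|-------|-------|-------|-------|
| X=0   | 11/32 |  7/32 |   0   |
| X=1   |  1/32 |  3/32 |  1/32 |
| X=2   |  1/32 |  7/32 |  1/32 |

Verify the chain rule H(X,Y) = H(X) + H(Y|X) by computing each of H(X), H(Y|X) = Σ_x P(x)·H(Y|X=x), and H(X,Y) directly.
H(X) = 1.4001 bits, H(Y|X) = 1.0339 bits, H(X,Y) = 2.4340 bits

Marginal of X (row sums):
  P(X=0) = 11/32 + 7/32 + 0 = 9/16
  P(X=1) = 1/32 + 3/32 + 1/32 = 5/32
  P(X=2) = 1/32 + 7/32 + 1/32 = 9/32
H(X) = -[(9/16)·log₂(9/16) + (5/32)·log₂(5/32) + (9/32)·log₂(9/32)]
  = 0.46692 + 0.41845 + 0.51471 = 1.4001 bits

H(Y|X) = Σ_x P(x)·H(Y|X=x):
  X=0: P(X=0) = 9/16, P(Y|X=0) = (11/18, 7/18, 0) → H(Y|X=0) = 0.96408
  X=1: P(X=1) = 5/32, P(Y|X=1) = (1/5, 3/5, 1/5) → H(Y|X=1) = 1.37095
  X=2: P(X=2) = 9/32, P(Y|X=2) = (1/9, 7/9, 1/9) → H(Y|X=2) = 0.98643
H(Y|X) = (9/16)·0.96408 + (5/32)·1.37095 + (9/32)·0.98643 = 1.0339 bits

H(X,Y) = -Σ_{x,y} P(x,y) log₂ P(x,y). Per-cell terms -P(x,y)·log₂P(x,y):
  X=0: 0.52957, 0.47964, 0.00000
  X=1: 0.15625, 0.32016, 0.15625
  X=2: 0.15625, 0.47964, 0.15625
  (cells with P = 0 contribute 0)
Sum of the 9 terms: H(X,Y) = 2.4340 bits

Chain rule check:
  H(X) + H(Y|X) = 1.4001 + 1.0339 = 2.4340 bits
  H(X,Y) = 2.4340 bits
✓ Chain rule verified.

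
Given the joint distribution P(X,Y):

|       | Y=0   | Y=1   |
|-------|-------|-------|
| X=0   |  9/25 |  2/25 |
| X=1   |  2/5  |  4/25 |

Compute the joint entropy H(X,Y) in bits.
1.7739 bits

H(X,Y) = -Σ_{x,y} P(x,y) log₂ P(x,y). Per-cell terms -P(x,y)·log₂P(x,y):
  X=0: 0.5306, 0.2915
  X=1: 0.5288, 0.4230
Sum of the 4 terms: H(X,Y) = 1.7739 bits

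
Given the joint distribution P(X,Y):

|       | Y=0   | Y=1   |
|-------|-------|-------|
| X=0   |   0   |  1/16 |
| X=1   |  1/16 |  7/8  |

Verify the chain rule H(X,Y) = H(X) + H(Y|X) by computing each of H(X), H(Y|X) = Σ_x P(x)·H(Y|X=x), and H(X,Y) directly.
H(X) = 0.3373 bits, H(Y|X) = 0.3313 bits, H(X,Y) = 0.6686 bits

Marginal of X (row sums):
  P(X=0) = 0 + 1/16 = 1/16
  P(X=1) = 1/16 + 7/8 = 15/16
H(X) = -[(1/16)·log₂(1/16) + (15/16)·log₂(15/16)]
  = 0.2500 + 0.0873 = 0.3373 bits

H(Y|X) = Σ_x P(x)·H(Y|X=x):
  X=0: P(X=0) = 1/16, P(Y|X=0) = (0, 1) → H(Y|X=0) = 0.0000
  X=1: P(X=1) = 15/16, P(Y|X=1) = (1/15, 14/15) → H(Y|X=1) = 0.3534
H(Y|X) = (1/16)·0.0000 + (15/16)·0.3534 = 0.3313 bits

H(X,Y) = -Σ_{x,y} P(x,y) log₂ P(x,y). Per-cell terms -P(x,y)·log₂P(x,y):
  X=0: 0.0000, 0.2500
  X=1: 0.2500, 0.1686
  (cells with P = 0 contribute 0)
Sum of the 4 terms: H(X,Y) = 0.6686 bits

Chain rule check:
  H(X) + H(Y|X) = 0.3373 + 0.3313 = 0.6686 bits
  H(X,Y) = 0.6686 bits
✓ Chain rule verified.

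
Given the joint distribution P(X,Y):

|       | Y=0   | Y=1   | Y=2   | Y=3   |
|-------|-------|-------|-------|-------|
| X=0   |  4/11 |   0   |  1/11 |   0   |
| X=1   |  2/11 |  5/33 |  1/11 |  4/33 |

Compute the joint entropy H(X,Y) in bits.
2.3884 bits

H(X,Y) = -Σ_{x,y} P(x,y) log₂ P(x,y). Per-cell terms -P(x,y)·log₂P(x,y):
  X=0: 0.5307, 0.0000, 0.3145, 0.0000
  X=1: 0.4472, 0.4125, 0.3145, 0.3690
  (cells with P = 0 contribute 0)
Sum of the 8 terms: H(X,Y) = 2.3884 bits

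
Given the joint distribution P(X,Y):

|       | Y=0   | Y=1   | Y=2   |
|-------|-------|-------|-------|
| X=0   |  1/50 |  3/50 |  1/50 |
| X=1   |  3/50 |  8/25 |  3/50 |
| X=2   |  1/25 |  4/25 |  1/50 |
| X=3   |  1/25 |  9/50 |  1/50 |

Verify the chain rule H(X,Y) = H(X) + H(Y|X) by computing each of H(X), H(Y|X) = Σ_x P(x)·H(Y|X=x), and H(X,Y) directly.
H(X) = 1.8280 bits, H(Y|X) = 1.1199 bits, H(X,Y) = 2.9480 bits

Marginal of X (row sums):
  P(X=0) = 1/50 + 3/50 + 1/50 = 1/10
  P(X=1) = 3/50 + 8/25 + 3/50 = 11/25
  P(X=2) = 1/25 + 4/25 + 1/50 = 11/50
  P(X=3) = 1/25 + 9/50 + 1/50 = 6/25
H(X) = -[(1/10)·log₂(1/10) + (11/25)·log₂(11/25) + (11/50)·log₂(11/50) + (6/25)·log₂(6/25)]
  = 0.33219 + 0.52115 + 0.48057 + 0.49413 = 1.8280 bits

H(Y|X) = Σ_x P(x)·H(Y|X=x):
  X=0: P(X=0) = 1/10, P(Y|X=0) = (1/5, 3/5, 1/5) → H(Y|X=0) = 1.37095
  X=1: P(X=1) = 11/25, P(Y|X=1) = (3/22, 8/11, 3/22) → H(Y|X=1) = 1.11808
  X=2: P(X=2) = 11/50, P(Y|X=2) = (2/11, 8/11, 1/11) → H(Y|X=2) = 1.09580
  X=3: P(X=3) = 6/25, P(Y|X=3) = (1/6, 3/4, 1/12) → H(Y|X=3) = 1.04085
H(Y|X) = (1/10)·1.37095 + (11/25)·1.11808 + (11/50)·1.09580 + (6/25)·1.04085 = 1.1199 bits

H(X,Y) = -Σ_{x,y} P(x,y) log₂ P(x,y). Per-cell terms -P(x,y)·log₂P(x,y):
  X=0: 0.11288, 0.24353, 0.11288
  X=1: 0.24353, 0.52603, 0.24353
  X=2: 0.18575, 0.42302, 0.11288
  X=3: 0.18575, 0.44531, 0.11288
Sum of the 12 terms: H(X,Y) = 2.9480 bits

Chain rule check:
  H(X) + H(Y|X) = 1.8280 + 1.1199 = 2.9479 bits
  H(X,Y) = 2.9480 bits
✓ Chain rule verified (Δ = 0.0001 is 4-dp rounding noise: each of the three values was rounded independently).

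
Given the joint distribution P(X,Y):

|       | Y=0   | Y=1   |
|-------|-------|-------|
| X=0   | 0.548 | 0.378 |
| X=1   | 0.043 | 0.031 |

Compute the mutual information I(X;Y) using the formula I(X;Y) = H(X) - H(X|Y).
0.0000 bits

I(X;Y) = H(X) - H(X|Y)

Marginal of X (row sums):
  P(X=0) = 0.548 + 0.378 = 0.926
  P(X=1) = 0.043 + 0.031 = 0.074
H(X) = -[0.926·log₂(0.926) + 0.074·log₂(0.074)]
  = 0.10271 + 0.27797 = 0.38068 bits

Marginal of Y (column sums):
  P(Y=0) = 0.548 + 0.043 = 0.591
  P(Y=1) = 0.378 + 0.031 = 0.409
H(X|Y) = Σ_y P(y)·H(X|Y=y):
  Y=0: P(Y=0) = 0.591, P(X|Y=0) = (548/591, 43/591) → H(X|Y=0) = 0.37613
  Y=1: P(Y=1) = 0.409, P(X|Y=1) = (378/409, 31/409) → H(X|Y=1) = 0.38719
H(X|Y) = 0.591·0.37613 + 0.409·0.38719 = 0.38065 bits

I(X;Y) = H(X) - H(X|Y) = 0.38068 - 0.38065 = 0.0000 bits

Cross-check via I(X;Y) = H(X) + H(Y) - H(X,Y): computing H(Y) from the column sums and H(X,Y) from the 4 cells in the same way gives H(Y) = 0.97597 bits and H(X,Y) = 1.35663 bits, so
I(X;Y) = 0.38068 + 0.97597 - 1.35663 = 0.0000 bits ✓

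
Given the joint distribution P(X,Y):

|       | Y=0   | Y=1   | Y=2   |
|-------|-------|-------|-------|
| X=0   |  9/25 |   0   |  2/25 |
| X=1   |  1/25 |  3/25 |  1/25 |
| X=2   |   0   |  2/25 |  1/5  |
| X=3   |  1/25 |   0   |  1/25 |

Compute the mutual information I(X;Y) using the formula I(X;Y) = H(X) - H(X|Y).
0.6193 bits

I(X;Y) = H(X) - H(X|Y)

Marginal of X (row sums):
  P(X=0) = 9/25 + 0 + 2/25 = 11/25
  P(X=1) = 1/25 + 3/25 + 1/25 = 1/5
  P(X=2) = 0 + 2/25 + 1/5 = 7/25
  P(X=3) = 1/25 + 0 + 1/25 = 2/25
H(X) = -[(11/25)·log₂(11/25) + (1/5)·log₂(1/5) + (7/25)·log₂(7/25) + (2/25)·log₂(2/25)]
  = 0.52115 + 0.46439 + 0.51422 + 0.29151 = 1.7913 bits

Marginal of Y (column sums):
  P(Y=0) = 9/25 + 1/25 + 0 + 1/25 = 11/25
  P(Y=1) = 0 + 3/25 + 2/25 + 0 = 1/5
  P(Y=2) = 2/25 + 1/25 + 1/5 + 1/25 = 9/25
H(X|Y) = Σ_y P(y)·H(X|Y=y):
  Y=0: P(Y=0) = 11/25, P(X|Y=0) = (9/11, 1/11, 0, 1/11) → H(X|Y=0) = 0.86586
  Y=1: P(Y=1) = 1/5, P(X|Y=1) = (0, 3/5, 2/5, 0) → H(X|Y=1) = 0.97095
  Y=2: P(Y=2) = 9/25, P(X|Y=2) = (2/9, 1/9, 5/9, 1/9) → H(X|Y=2) = 1.65774
H(X|Y) = (11/25)·0.86586 + (1/5)·0.97095 + (9/25)·1.65774 = 1.1720 bits

I(X;Y) = H(X) - H(X|Y) = 1.7913 - 1.1720 = 0.6193 bits

Cross-check via I(X;Y) = H(X) + H(Y) - H(X,Y): computing H(Y) from the column sums and H(X,Y) from the 12 cells in the same way gives H(Y) = 1.5161 bits and H(X,Y) = 2.6881 bits, so
I(X;Y) = 1.7913 + 1.5161 - 2.6881 = 0.6193 bits ✓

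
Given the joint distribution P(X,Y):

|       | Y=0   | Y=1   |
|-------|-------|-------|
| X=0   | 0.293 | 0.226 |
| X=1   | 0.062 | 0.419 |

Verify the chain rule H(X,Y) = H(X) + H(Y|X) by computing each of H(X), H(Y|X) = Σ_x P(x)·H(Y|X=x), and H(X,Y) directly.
H(X) = 0.9990 bits, H(Y|X) = 0.7794 bits, H(X,Y) = 1.7784 bits

Marginal of X (row sums):
  P(X=0) = 0.293 + 0.226 = 0.519
  P(X=1) = 0.062 + 0.419 = 0.481
H(X) = -[0.519·log₂(0.519) + 0.481·log₂(0.481)]
  = 0.491074 + 0.507884 = 0.9990 bits

H(Y|X) = Σ_x P(x)·H(Y|X=x):
  X=0: P(X=0) = 0.519, P(Y|X=0) = (293/519, 226/519) → H(Y|X=0) = 0.987945
  X=1: P(X=1) = 0.481, P(Y|X=1) = (62/481, 419/481) → H(Y|X=1) = 0.554409
H(Y|X) = 0.519·0.987945 + 0.481·0.554409 = 0.7794 bits

H(X,Y) = -Σ_{x,y} P(x,y) log₂ P(x,y). Per-cell terms -P(x,y)·log₂P(x,y):
  X=0: 0.518911, 0.484907
  X=1: 0.248718, 0.525836
Sum of the 4 terms: H(X,Y) = 1.7784 bits

Chain rule check:
  H(X) + H(Y|X) = 0.9990 + 0.7794 = 1.7784 bits
  H(X,Y) = 1.7784 bits
✓ Chain rule verified.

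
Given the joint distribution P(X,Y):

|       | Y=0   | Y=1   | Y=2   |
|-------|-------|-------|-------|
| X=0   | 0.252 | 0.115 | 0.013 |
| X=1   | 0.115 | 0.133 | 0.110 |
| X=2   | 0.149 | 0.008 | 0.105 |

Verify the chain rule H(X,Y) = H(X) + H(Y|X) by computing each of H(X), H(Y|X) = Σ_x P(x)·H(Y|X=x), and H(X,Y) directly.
H(X) = 1.5673 bits, H(Y|X) = 1.2767 bits, H(X,Y) = 2.8440 bits

Marginal of X (row sums):
  P(X=0) = 0.252 + 0.115 + 0.013 = 0.380
  P(X=1) = 0.115 + 0.133 + 0.110 = 0.358
  P(X=2) = 0.149 + 0.008 + 0.105 = 0.262
H(X) = -[0.380·log₂(0.380) + 0.358·log₂(0.358) + 0.262·log₂(0.262)]
  = 0.53045 + 0.53054 + 0.50628 = 1.5673 bits

H(Y|X) = Σ_x P(x)·H(Y|X=x):
  X=0: P(X=0) = 0.380, P(Y|X=0) = (63/95, 23/76, 13/380) → H(Y|X=0) = 1.08140
  X=1: P(X=1) = 0.358, P(Y|X=1) = (115/358, 133/358, 55/179) → H(Y|X=1) = 1.58009
  X=2: P(X=2) = 0.262, P(Y|X=2) = (149/262, 4/131, 105/262) → H(Y|X=2) = 1.14544
H(Y|X) = 0.380·1.08140 + 0.358·1.58009 + 0.262·1.14544 = 1.2767 bits

H(X,Y) = -Σ_{x,y} P(x,y) log₂ P(x,y). Per-cell terms -P(x,y)·log₂P(x,y):
  X=0: 0.50110, 0.35883, 0.08145
  X=1: 0.35883, 0.38710, 0.35029
  X=2: 0.40925, 0.05573, 0.34141
Sum of the 9 terms: H(X,Y) = 2.8440 bits

Chain rule check:
  H(X) + H(Y|X) = 1.5673 + 1.2767 = 2.8440 bits
  H(X,Y) = 2.8440 bits
✓ Chain rule verified.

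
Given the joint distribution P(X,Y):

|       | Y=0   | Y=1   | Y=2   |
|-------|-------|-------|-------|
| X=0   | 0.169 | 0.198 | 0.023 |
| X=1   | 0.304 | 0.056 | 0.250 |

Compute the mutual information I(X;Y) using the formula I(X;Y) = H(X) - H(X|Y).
0.2128 bits

I(X;Y) = H(X) - H(X|Y)

Marginal of X (row sums):
  P(X=0) = 0.169 + 0.198 + 0.023 = 0.390
  P(X=1) = 0.304 + 0.056 + 0.250 = 0.610
H(X) = -[0.390·log₂(0.390) + 0.610·log₂(0.610)]
  = 0.52980 + 0.43500 = 0.9648 bits

Marginal of Y (column sums):
  P(Y=0) = 0.169 + 0.304 = 0.473
  P(Y=1) = 0.198 + 0.056 = 0.254
  P(Y=2) = 0.023 + 0.250 = 0.273
H(X|Y) = Σ_y P(y)·H(X|Y=y):
  Y=0: P(Y=0) = 0.473, P(X|Y=0) = (169/473, 304/473) → H(X|Y=0) = 0.94041
  Y=1: P(Y=1) = 0.254, P(X|Y=1) = (99/127, 28/127) → H(X|Y=1) = 0.76103
  Y=2: P(Y=2) = 0.273, P(X|Y=2) = (23/273, 250/273) → H(X|Y=2) = 0.41698
H(X|Y) = 0.473·0.94041 + 0.254·0.76103 + 0.273·0.41698 = 0.7520 bits

I(X;Y) = H(X) - H(X|Y) = 0.9648 - 0.7520 = 0.2128 bits

Cross-check via I(X;Y) = H(X) + H(Y) - H(X,Y): computing H(Y) from the column sums and H(X,Y) from the 6 cells in the same way gives H(Y) = 1.5244 bits and H(X,Y) = 2.2764 bits, so
I(X;Y) = 0.9648 + 1.5244 - 2.2764 = 0.2128 bits ✓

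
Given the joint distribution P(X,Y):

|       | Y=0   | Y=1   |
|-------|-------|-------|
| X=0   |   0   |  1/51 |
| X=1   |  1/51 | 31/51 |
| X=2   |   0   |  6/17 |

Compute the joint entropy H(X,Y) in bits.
1.1893 bits

H(X,Y) = -Σ_{x,y} P(x,y) log₂ P(x,y). Per-cell terms -P(x,y)·log₂P(x,y):
  X=0: 0.0000, 0.1112
  X=1: 0.1112, 0.4366
  X=2: 0.0000, 0.5303
  (cells with P = 0 contribute 0)
Sum of the 6 terms: H(X,Y) = 1.1893 bits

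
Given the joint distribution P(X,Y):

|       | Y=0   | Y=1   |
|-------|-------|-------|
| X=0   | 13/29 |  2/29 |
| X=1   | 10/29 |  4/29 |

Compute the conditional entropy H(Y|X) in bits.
0.7097 bits

H(Y|X) = H(X,Y) - H(X)

H(X,Y) = -Σ_{x,y} P(x,y) log₂ P(x,y). Per-cell terms -P(x,y)·log₂P(x,y):
  X=0: 0.51890, 0.26607
  X=1: 0.52967, 0.39420
Sum of the 4 terms: H(X,Y) = 1.7088 bits

Marginal of X (row sums):
  P(X=0) = 13/29 + 2/29 = 15/29
  P(X=1) = 10/29 + 4/29 = 14/29
H(X) = -[(15/29)·log₂(15/29) + (14/29)·log₂(14/29)]
  = 0.49194 + 0.50720 = 0.9991 bits

H(Y|X) = H(X,Y) - H(X) = 1.7088 - 0.9991 = 0.7097 bits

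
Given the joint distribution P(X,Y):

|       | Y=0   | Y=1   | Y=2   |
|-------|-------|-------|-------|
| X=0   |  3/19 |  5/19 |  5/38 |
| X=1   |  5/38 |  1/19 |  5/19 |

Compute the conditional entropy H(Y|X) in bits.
1.4357 bits

H(Y|X) = H(X,Y) - H(X)

H(X,Y) = -Σ_{x,y} P(x,y) log₂ P(x,y). Per-cell terms -P(x,y)·log₂P(x,y):
  X=0: 0.4205, 0.5068, 0.3850
  X=1: 0.3850, 0.2236, 0.5068
Sum of the 6 terms: H(X,Y) = 2.4277 bits

Marginal of X (row sums):
  P(X=0) = 3/19 + 5/19 + 5/38 = 21/38
  P(X=1) = 5/38 + 1/19 + 5/19 = 17/38
H(X) = -[(21/38)·log₂(21/38) + (17/38)·log₂(17/38)]
  = 0.4728 + 0.5192 = 0.9920 bits

H(Y|X) = H(X,Y) - H(X) = 2.4277 - 0.9920 = 1.4357 bits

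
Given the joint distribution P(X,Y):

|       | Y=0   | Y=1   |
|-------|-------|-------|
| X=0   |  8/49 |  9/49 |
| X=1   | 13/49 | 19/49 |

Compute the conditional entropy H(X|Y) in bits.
0.9285 bits

H(X|Y) = H(X,Y) - H(Y)

H(X,Y) = -Σ_{x,y} P(x,y) log₂ P(x,y). Per-cell terms -P(x,y)·log₂P(x,y):
  X=0: 0.42689140, 0.44904211
  X=1: 0.50786758, 0.52997682
Sum of the 4 terms: H(X,Y) = 1.9137779 bits

Marginal of Y (column sums):
  P(Y=0) = 8/49 + 13/49 = 3/7
  P(Y=1) = 9/49 + 19/49 = 4/7
H(Y) = -[(3/7)·log₂(3/7) + (4/7)·log₂(4/7)]
  = 0.52388247 + 0.46134567 = 0.9852281 bits

H(X|Y) = H(X,Y) - H(Y) = 1.9137779 - 0.9852281 = 0.9285 bits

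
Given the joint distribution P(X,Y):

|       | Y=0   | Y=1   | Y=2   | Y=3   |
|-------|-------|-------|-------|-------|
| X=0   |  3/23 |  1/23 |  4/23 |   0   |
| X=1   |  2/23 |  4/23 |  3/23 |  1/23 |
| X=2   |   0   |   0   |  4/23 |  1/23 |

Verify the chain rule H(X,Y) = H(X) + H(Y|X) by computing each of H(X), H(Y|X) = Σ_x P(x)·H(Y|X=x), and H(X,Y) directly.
H(X) = 1.5310 bits, H(Y|X) = 1.4487 bits, H(X,Y) = 2.9797 bits

Marginal of X (row sums):
  P(X=0) = 3/23 + 1/23 + 4/23 + 0 = 8/23
  P(X=1) = 2/23 + 4/23 + 3/23 + 1/23 = 10/23
  P(X=2) = 0 + 0 + 4/23 + 1/23 = 5/23
H(X) = -[(8/23)·log₂(8/23) + (10/23)·log₂(10/23) + (5/23)·log₂(5/23)]
  = 0.52993 + 0.52245 + 0.47862 = 1.5310 bits

H(Y|X) = Σ_x P(x)·H(Y|X=x):
  X=0: P(X=0) = 8/23, P(Y|X=0) = (3/8, 1/8, 1/2, 0) → H(Y|X=0) = 1.40564
  X=1: P(X=1) = 10/23, P(Y|X=1) = (1/5, 2/5, 3/10, 1/10) → H(Y|X=1) = 1.84644
  X=2: P(X=2) = 5/23, P(Y|X=2) = (0, 0, 4/5, 1/5) → H(Y|X=2) = 0.72193
H(Y|X) = (8/23)·1.40564 + (10/23)·1.84644 + (5/23)·0.72193 = 1.4487 bits

H(X,Y) = -Σ_{x,y} P(x,y) log₂ P(x,y). Per-cell terms -P(x,y)·log₂P(x,y):
  X=0: 0.38330, 0.19668, 0.43888, 0.00000
  X=1: 0.30640, 0.43888, 0.38330, 0.19668
  X=2: 0.00000, 0.00000, 0.43888, 0.19668
  (cells with P = 0 contribute 0)
Sum of the 12 terms: H(X,Y) = 2.9797 bits

Chain rule check:
  H(X) + H(Y|X) = 1.5310 + 1.4487 = 2.9797 bits
  H(X,Y) = 2.9797 bits
✓ Chain rule verified.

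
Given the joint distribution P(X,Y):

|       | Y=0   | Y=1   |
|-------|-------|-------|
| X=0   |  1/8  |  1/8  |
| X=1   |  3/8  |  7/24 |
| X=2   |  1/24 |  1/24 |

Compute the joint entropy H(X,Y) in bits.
2.1812 bits

H(X,Y) = -Σ_{x,y} P(x,y) log₂ P(x,y). Per-cell terms -P(x,y)·log₂P(x,y):
  X=0: 0.37500, 0.37500
  X=1: 0.53064, 0.51847
  X=2: 0.19104, 0.19104
Sum of the 6 terms: H(X,Y) = 2.1812 bits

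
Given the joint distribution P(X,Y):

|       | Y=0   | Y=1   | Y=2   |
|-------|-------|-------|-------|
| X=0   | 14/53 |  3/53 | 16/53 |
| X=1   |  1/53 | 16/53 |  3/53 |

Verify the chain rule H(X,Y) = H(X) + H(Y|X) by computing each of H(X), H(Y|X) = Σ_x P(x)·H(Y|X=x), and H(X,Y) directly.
H(X) = 0.9562 bits, H(Y|X) = 1.1715 bits, H(X,Y) = 2.1277 bits

Marginal of X (row sums):
  P(X=0) = 14/53 + 3/53 + 16/53 = 33/53
  P(X=1) = 1/53 + 16/53 + 3/53 = 20/53
H(X) = -[(33/53)·log₂(33/53) + (20/53)·log₂(20/53)]
  = 0.425592 + 0.530563 = 0.9562 bits

H(Y|X) = Σ_x P(x)·H(Y|X=x):
  X=0: P(X=0) = 33/53, P(Y|X=0) = (14/33, 1/11, 16/33) → H(Y|X=0) = 1.345671
  X=1: P(X=1) = 20/53, P(Y|X=1) = (1/20, 4/5, 3/20) → H(Y|X=1) = 0.884184
H(Y|X) = (33/53)·1.345671 + (20/53)·0.884184 = 1.1715 bits

H(X,Y) = -Σ_{x,y} P(x,y) log₂ P(x,y). Per-cell terms -P(x,y)·log₂P(x,y):
  X=0: 0.507319, 0.234507, 0.521636
  X=1: 0.108074, 0.521636, 0.234507
Sum of the 6 terms: H(X,Y) = 2.1277 bits

Chain rule check:
  H(X) + H(Y|X) = 0.9562 + 1.1715 = 2.1277 bits
  H(X,Y) = 2.1277 bits
✓ Chain rule verified.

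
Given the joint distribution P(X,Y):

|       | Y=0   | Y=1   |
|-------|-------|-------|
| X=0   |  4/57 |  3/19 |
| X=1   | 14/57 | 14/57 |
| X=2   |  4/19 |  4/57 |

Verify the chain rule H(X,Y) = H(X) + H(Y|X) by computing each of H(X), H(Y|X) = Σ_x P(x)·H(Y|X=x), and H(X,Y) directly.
H(X) = 1.5046 bits, H(Y|X) = 0.9220 bits, H(X,Y) = 2.4267 bits

Marginal of X (row sums):
  P(X=0) = 4/57 + 3/19 = 13/57
  P(X=1) = 14/57 + 14/57 = 28/57
  P(X=2) = 4/19 + 4/57 = 16/57
H(X) = -[(13/57)·log₂(13/57) + (28/57)·log₂(28/57) + (16/57)·log₂(16/57)]
  = 0.486348 + 0.503772 + 0.514495 = 1.5046 bits

H(Y|X) = Σ_x P(x)·H(Y|X=x):
  X=0: P(X=0) = 13/57, P(Y|X=0) = (4/13, 9/13) → H(Y|X=0) = 0.890492
  X=1: P(X=1) = 28/57, P(Y|X=1) = (1/2, 1/2) → H(Y|X=1) = 1.000000
  X=2: P(X=2) = 16/57, P(Y|X=2) = (3/4, 1/4) → H(Y|X=2) = 0.811278
H(Y|X) = (13/57)·0.890492 + (28/57)·1.000000 + (16/57)·0.811278 = 0.9220 bits

H(X,Y) = -Σ_{x,y} P(x,y) log₂ P(x,y). Per-cell terms -P(x,y)·log₂P(x,y):
  X=0: 0.268975, 0.420468
  X=1: 0.497500, 0.497500
  X=2: 0.473248, 0.268975
Sum of the 6 terms: H(X,Y) = 2.4267 bits

Chain rule check:
  H(X) + H(Y|X) = 1.5046 + 0.9220 = 2.4266 bits
  H(X,Y) = 2.4267 bits
✓ Chain rule verified (Δ = 0.0001 is 4-dp rounding noise: each of the three values was rounded independently).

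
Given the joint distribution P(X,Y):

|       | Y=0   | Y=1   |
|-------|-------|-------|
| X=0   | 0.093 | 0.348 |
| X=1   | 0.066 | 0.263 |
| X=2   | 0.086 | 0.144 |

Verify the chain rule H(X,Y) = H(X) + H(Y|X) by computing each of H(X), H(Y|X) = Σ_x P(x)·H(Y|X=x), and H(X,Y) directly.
H(X) = 1.5362 bits, H(Y|X) = 0.7850 bits, H(X,Y) = 2.3212 bits

Marginal of X (row sums):
  P(X=0) = 0.093 + 0.348 = 0.441
  P(X=1) = 0.066 + 0.263 = 0.329
  P(X=2) = 0.086 + 0.144 = 0.230
H(X) = -[0.441·log₂(0.441) + 0.329·log₂(0.329) + 0.230·log₂(0.230)]
  = 0.52089 + 0.52766 + 0.48767 = 1.5362 bits

H(Y|X) = Σ_x P(x)·H(Y|X=x):
  X=0: P(X=0) = 0.441, P(Y|X=0) = (31/147, 116/147) → H(Y|X=0) = 0.74317
  X=1: P(X=1) = 0.329, P(Y|X=1) = (66/329, 263/329) → H(Y|X=1) = 0.72314
  X=2: P(X=2) = 0.230, P(Y|X=2) = (43/115, 72/115) → H(Y|X=2) = 0.95363
H(Y|X) = 0.441·0.74317 + 0.329·0.72314 + 0.230·0.95363 = 0.7850 bits

H(X,Y) = -Σ_{x,y} P(x,y) log₂ P(x,y). Per-cell terms -P(x,y)·log₂P(x,y):
  X=0: 0.31868, 0.52995
  X=1: 0.25881, 0.50677
  X=2: 0.30440, 0.40260
Sum of the 6 terms: H(X,Y) = 2.3212 bits

Chain rule check:
  H(X) + H(Y|X) = 1.5362 + 0.7850 = 2.3212 bits
  H(X,Y) = 2.3212 bits
✓ Chain rule verified.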